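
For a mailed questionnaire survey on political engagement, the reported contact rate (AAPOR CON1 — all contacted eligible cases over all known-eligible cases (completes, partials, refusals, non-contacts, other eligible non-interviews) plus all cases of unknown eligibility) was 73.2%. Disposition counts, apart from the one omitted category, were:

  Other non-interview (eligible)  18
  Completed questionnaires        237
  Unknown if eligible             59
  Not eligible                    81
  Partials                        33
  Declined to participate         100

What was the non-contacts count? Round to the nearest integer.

Numerator: 237 + 33 + 100 + 18 = 388
CON1 = 388 / D = 0.732
D = 388 / 0.732 = 530.1
Remaining denominator categories sum to 447
non-contacts = 530.1 − 447 ≈ 83

83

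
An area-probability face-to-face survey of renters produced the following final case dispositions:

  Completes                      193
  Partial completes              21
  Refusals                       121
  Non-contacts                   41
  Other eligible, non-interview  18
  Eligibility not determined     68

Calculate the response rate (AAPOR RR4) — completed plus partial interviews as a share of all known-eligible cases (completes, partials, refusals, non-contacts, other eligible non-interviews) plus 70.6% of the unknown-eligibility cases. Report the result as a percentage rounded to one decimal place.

Num = 193 + 21 = 214
Eligible (known) = 193 + 21 + 121 + 41 + 18 = 394
Eligible share of unknowns = 0.7060 × 68 = 48.01
Denom = 394 + 48.01 = 442.01
RR4 = 214 / 442.01 = 0.4842

48.4%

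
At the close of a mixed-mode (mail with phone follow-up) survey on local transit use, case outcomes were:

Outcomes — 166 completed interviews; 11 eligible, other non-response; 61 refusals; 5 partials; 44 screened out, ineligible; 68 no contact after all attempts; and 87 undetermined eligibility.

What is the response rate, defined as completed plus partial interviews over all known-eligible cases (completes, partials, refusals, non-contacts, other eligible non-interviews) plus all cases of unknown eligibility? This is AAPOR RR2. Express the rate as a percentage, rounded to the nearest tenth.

43.0%

Num: 166 + 5 = 171
Denominator: 166 + 5 + 61 + 68 + 11 + 87 = 398
RR2 = 171 / 398 = 0.4296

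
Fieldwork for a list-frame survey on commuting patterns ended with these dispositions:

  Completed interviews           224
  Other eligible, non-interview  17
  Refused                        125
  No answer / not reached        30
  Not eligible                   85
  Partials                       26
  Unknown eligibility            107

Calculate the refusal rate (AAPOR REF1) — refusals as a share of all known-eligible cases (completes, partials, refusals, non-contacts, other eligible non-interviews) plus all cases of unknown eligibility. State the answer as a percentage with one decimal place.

23.6%

Numerator → 125
Base → 224 + 26 + 125 + 30 + 17 + 107 = 529
REF1 = 125 / 529 = 0.2363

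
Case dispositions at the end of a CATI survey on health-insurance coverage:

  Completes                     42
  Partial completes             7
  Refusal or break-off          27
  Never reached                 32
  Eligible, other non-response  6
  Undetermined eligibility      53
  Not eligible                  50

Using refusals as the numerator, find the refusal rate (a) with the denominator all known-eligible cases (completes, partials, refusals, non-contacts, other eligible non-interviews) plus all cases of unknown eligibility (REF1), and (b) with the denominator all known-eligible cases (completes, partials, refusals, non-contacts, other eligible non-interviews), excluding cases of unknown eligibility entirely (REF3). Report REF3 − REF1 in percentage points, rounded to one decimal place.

7.5

Numerator = 27
Denom = 42 + 7 + 27 + 32 + 6 + 53 = 167
REF1 = 27 / 167 = 0.1617
Denom = 42 + 7 + 27 + 32 + 6 = 114
REF3 = 27 / 114 = 0.2368
Difference = 23.68 − 16.17 = 7.51 percentage points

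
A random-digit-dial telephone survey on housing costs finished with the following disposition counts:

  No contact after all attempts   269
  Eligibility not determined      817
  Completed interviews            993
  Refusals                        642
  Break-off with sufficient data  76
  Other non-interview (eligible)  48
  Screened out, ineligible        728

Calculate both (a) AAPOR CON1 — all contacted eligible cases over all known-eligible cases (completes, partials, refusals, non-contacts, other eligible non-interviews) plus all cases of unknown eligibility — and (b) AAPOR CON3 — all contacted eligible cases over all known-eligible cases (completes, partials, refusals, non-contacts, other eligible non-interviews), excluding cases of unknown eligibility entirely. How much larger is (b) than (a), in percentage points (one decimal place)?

24.9

Numerator = 993 + 76 + 642 + 48 = 1759
Denominator = 993 + 76 + 642 + 269 + 48 + 817 = 2845
CON1 = 1759 / 2845 = 0.6183
Denominator = 993 + 76 + 642 + 269 + 48 = 2028
CON3 = 1759 / 2028 = 0.8674
Difference = 86.74 − 61.83 = 24.91 percentage points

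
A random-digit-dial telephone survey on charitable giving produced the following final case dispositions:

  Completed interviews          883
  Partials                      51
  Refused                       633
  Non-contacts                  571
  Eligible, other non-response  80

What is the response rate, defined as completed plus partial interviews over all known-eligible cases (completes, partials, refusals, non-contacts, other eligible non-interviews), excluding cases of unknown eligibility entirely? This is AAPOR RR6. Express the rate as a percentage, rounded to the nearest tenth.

42.1%

Top: 883 + 51 = 934
Denominator: 883 + 51 + 633 + 571 + 80 = 2218
RR6 = 934 / 2218 = 0.4211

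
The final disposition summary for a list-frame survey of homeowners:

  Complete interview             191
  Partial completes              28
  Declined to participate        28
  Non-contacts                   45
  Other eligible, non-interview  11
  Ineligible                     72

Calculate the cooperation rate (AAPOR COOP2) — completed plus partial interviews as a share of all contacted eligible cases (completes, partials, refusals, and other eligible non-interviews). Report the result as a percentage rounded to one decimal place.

Numerator = 191 + 28 = 219
Denom = 191 + 28 + 28 + 11 = 258
COOP2 = 219 / 258 = 0.8488

84.9%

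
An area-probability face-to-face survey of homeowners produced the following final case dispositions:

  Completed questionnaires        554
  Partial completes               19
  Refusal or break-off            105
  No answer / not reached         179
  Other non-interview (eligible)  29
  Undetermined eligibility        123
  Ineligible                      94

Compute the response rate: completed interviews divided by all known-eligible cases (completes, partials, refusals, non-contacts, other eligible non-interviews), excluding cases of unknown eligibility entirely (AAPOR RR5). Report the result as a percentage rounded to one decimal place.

Num = 554
Base = 554 + 19 + 105 + 179 + 29 = 886
RR5 = 554 / 886 = 0.6253

62.5%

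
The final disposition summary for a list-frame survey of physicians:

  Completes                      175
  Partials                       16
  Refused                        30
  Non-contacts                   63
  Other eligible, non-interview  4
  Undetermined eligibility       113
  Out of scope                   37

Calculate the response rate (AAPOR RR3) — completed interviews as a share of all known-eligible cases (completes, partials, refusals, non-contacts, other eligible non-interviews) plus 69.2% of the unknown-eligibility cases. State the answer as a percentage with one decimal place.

47.8%

Top → 175
Known eligible → 175 + 16 + 30 + 63 + 4 = 288
Eligible share of unknowns → 0.6920 × 113 = 78.20
Base → 288 + 78.20 = 366.20
RR3 = 175 / 366.20 = 0.4779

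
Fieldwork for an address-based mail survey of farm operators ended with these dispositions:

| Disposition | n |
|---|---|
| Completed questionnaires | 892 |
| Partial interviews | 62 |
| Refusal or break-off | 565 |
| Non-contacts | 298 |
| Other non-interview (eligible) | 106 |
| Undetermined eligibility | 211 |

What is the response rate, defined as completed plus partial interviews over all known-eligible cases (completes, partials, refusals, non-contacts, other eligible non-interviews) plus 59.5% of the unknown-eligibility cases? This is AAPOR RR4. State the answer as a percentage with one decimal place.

46.6%

Numerator = 892 + 62 = 954
Eligible (known) = 892 + 62 + 565 + 298 + 106 = 1923
e × U = 0.5950 × 211 = 125.54
Denom = 1923 + 125.54 = 2048.54
RR4 = 954 / 2048.54 = 0.4657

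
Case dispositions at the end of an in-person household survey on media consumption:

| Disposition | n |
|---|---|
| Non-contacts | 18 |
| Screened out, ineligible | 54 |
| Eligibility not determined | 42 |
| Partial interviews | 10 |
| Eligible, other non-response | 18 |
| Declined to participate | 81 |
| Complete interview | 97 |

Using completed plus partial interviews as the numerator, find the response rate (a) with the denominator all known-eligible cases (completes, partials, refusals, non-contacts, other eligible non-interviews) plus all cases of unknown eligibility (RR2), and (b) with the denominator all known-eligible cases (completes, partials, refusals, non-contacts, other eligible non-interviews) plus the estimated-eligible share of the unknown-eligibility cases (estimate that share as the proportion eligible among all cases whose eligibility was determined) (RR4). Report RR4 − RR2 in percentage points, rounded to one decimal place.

1.3

Numerator → 97 + 10 = 107
Denom → 97 + 10 + 81 + 18 + 18 + 42 = 266
RR2 = 107 / 266 = 0.4023
Determined eligible → 97 + 10 + 81 + 18 + 18 = 224
e = 224 / (224 + 54) = 224 / 278 = 0.8058
Eligible share of unknowns → 0.8058 × 42 = 33.84
Denom → 224 + 33.84 = 257.84
RR4 = 107 / 257.84 = 0.4150
Difference = 41.50 − 40.23 = 1.27 percentage points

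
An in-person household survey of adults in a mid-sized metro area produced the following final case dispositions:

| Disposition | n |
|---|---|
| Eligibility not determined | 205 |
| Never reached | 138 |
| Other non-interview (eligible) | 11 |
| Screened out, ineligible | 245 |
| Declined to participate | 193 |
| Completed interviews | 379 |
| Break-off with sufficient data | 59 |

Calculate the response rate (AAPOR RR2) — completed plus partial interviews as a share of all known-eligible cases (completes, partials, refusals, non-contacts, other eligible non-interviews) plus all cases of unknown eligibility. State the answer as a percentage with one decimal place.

44.5%

Top = 379 + 59 = 438
Base = 379 + 59 + 193 + 138 + 11 + 205 = 985
RR2 = 438 / 985 = 0.4447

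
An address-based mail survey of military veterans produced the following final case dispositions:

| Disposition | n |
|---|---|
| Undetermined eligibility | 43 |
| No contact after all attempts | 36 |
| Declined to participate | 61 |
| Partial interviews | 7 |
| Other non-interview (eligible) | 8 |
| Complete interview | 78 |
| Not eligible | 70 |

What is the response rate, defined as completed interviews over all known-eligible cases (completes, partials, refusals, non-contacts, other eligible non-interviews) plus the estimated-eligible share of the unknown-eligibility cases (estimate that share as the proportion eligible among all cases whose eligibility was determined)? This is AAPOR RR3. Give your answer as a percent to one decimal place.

35.2%

Numerator → 78
Eligible (known) → 78 + 7 + 61 + 36 + 8 = 190
e = 190 / (190 + 70) = 190 / 260 = 0.7308
Eligible share of unknowns → 0.7308 × 43 = 31.42
Denom → 190 + 31.42 = 221.42
RR3 = 78 / 221.42 = 0.3523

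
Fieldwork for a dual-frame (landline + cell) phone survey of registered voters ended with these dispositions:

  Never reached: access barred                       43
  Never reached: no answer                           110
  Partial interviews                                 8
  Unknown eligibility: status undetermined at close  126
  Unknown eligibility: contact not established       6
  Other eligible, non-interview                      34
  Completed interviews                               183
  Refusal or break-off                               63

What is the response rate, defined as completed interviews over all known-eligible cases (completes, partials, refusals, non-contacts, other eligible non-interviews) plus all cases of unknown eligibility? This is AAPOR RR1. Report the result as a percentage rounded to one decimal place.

No contact after all attempts = 110 + 43 = 153
Eligibility not determined = 6 + 126 = 132
Numerator: 183
Base: 183 + 8 + 63 + 153 + 34 + 132 = 573
RR1 = 183 / 573 = 0.3194

31.9%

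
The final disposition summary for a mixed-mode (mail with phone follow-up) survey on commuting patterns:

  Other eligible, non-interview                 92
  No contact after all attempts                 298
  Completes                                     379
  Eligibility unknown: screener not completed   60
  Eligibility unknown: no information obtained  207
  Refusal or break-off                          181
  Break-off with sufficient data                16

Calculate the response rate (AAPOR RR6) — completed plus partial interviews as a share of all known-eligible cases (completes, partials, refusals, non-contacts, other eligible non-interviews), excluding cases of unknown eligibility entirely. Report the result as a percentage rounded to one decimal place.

40.9%

Undetermined eligibility = 60 + 207 = 267
Numerator: 379 + 16 = 395
Denom: 379 + 16 + 181 + 298 + 92 = 966
RR6 = 395 / 966 = 0.4089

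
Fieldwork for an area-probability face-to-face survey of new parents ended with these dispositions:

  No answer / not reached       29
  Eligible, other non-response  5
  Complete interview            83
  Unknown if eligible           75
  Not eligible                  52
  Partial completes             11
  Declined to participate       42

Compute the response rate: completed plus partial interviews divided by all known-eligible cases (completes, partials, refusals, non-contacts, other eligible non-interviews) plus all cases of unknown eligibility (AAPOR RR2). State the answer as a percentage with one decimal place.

Top: 83 + 11 = 94
Denominator: 83 + 11 + 42 + 29 + 5 + 75 = 245
RR2 = 94 / 245 = 0.3837

38.4%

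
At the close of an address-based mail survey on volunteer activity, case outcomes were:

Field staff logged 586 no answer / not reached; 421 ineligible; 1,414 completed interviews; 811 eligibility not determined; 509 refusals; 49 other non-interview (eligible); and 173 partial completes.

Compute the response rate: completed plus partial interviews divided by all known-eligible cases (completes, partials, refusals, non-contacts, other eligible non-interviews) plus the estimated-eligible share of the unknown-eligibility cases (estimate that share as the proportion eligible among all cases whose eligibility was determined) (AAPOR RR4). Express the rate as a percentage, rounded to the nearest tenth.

Top = 1414 + 173 = 1587
Determined eligible = 1414 + 173 + 509 + 586 + 49 = 2731
e = 2731 / (2731 + 421) = 2731 / 3152 = 0.8664
e × U = 0.8664 × 811 = 702.65
Base = 2731 + 702.65 = 3433.65
RR4 = 1587 / 3433.65 = 0.4622

46.2%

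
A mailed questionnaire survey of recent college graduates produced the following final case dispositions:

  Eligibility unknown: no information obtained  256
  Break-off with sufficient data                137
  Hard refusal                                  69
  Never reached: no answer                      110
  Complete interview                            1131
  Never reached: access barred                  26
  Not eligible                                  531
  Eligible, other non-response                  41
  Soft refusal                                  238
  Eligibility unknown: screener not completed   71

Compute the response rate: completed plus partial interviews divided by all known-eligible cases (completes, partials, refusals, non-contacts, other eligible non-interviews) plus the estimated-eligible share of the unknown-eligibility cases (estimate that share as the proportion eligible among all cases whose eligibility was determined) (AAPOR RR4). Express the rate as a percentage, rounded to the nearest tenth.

63.3%

Refusals = 69 + 238 = 307
No contact after all attempts = 110 + 26 = 136
Unknown if eligible = 71 + 256 = 327
Top: 1131 + 137 = 1268
Determined eligible: 1131 + 137 + 307 + 136 + 41 = 1752
e = 1752 / (1752 + 531) = 1752 / 2283 = 0.7674
e × U: 0.7674 × 327 = 250.94
Base: 1752 + 250.94 = 2002.94
RR4 = 1268 / 2002.94 = 0.6331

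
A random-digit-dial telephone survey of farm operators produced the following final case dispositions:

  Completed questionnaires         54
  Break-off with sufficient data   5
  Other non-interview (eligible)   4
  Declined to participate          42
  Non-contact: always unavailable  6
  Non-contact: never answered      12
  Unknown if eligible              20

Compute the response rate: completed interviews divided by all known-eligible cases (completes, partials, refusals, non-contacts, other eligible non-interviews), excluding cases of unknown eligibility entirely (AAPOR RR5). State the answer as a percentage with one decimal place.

43.9%

No answer / not reached = 12 + 6 = 18
Top: 54
Denominator: 54 + 5 + 42 + 18 + 4 = 123
RR5 = 54 / 123 = 0.4390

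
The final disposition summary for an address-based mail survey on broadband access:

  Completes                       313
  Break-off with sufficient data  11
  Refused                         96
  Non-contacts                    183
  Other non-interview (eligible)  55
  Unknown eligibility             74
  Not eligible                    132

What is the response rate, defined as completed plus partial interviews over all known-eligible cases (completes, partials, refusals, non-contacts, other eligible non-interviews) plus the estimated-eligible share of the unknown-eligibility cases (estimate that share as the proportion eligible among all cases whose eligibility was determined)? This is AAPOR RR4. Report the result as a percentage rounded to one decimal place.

Num: 313 + 11 = 324
Eligible (known): 313 + 11 + 96 + 183 + 55 = 658
e = 658 / (658 + 132) = 658 / 790 = 0.8329
Eligible share of unknowns: 0.8329 × 74 = 61.63
Denominator: 658 + 61.63 = 719.63
RR4 = 324 / 719.63 = 0.4502

45.0%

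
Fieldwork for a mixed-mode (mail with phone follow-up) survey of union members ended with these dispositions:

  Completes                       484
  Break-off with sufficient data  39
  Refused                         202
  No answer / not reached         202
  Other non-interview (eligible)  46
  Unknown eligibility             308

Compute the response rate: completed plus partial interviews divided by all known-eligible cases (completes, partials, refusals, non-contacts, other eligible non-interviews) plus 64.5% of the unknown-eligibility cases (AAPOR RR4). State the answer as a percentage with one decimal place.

Top → 484 + 39 = 523
Eligible (known) → 484 + 39 + 202 + 202 + 46 = 973
Estimated eligible among unknowns → 0.6450 × 308 = 198.66
Base → 973 + 198.66 = 1171.66
RR4 = 523 / 1171.66 = 0.4464

44.6%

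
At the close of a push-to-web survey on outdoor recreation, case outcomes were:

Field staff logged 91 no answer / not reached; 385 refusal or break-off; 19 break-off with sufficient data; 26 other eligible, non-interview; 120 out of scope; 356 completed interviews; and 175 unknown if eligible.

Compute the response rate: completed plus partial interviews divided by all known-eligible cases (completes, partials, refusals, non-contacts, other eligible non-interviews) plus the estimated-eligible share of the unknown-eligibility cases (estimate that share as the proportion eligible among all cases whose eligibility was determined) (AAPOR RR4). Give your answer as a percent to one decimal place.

Numerator → 356 + 19 = 375
Determined eligible → 356 + 19 + 385 + 91 + 26 = 877
e = 877 / (877 + 120) = 877 / 997 = 0.8796
Estimated eligible among unknowns → 0.8796 × 175 = 153.93
Denom → 877 + 153.93 = 1030.93
RR4 = 375 / 1030.93 = 0.3637

36.4%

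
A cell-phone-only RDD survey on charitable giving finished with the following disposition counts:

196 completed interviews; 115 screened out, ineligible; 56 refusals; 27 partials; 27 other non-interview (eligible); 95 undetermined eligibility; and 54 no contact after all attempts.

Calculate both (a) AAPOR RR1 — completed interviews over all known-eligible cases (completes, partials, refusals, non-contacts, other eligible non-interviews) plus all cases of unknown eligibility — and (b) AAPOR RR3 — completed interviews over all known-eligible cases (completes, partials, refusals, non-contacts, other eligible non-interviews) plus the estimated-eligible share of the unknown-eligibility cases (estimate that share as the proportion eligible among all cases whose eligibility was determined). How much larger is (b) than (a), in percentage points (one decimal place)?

Num = 196
Base = 196 + 27 + 56 + 54 + 27 + 95 = 455
RR1 = 196 / 455 = 0.4308
Determined eligible = 196 + 27 + 56 + 54 + 27 = 360
e = 360 / (360 + 115) = 360 / 475 = 0.7579
Eligible share of unknowns = 0.7579 × 95 = 72.00
Base = 360 + 72.00 = 432.00
RR3 = 196 / 432.00 = 0.4537
Difference = 45.37 − 43.08 = 2.29 percentage points

2.3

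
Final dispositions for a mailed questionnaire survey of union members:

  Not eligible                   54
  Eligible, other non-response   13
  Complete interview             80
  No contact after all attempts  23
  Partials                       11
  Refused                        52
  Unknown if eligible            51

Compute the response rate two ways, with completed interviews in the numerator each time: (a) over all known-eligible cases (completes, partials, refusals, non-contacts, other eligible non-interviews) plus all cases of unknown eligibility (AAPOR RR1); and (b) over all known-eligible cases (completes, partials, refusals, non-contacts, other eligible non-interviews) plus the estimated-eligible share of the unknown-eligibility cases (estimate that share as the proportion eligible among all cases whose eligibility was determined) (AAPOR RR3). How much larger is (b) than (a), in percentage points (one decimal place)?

Numerator = 80
Denom = 80 + 11 + 52 + 23 + 13 + 51 = 230
RR1 = 80 / 230 = 0.3478
Determined eligible = 80 + 11 + 52 + 23 + 13 = 179
e = 179 / (179 + 54) = 179 / 233 = 0.7682
e × U = 0.7682 × 51 = 39.18
Denom = 179 + 39.18 = 218.18
RR3 = 80 / 218.18 = 0.3667
Difference = 36.67 − 34.78 = 1.89 percentage points

1.9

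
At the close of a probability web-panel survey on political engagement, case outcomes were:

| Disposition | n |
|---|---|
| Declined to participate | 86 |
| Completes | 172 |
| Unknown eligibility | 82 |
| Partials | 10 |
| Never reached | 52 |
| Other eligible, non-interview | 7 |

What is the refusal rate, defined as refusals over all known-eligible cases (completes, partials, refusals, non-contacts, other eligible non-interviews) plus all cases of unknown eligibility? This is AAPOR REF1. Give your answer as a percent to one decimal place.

Num: 86
Denominator: 172 + 10 + 86 + 52 + 7 + 82 = 409
REF1 = 86 / 409 = 0.2103

21.0%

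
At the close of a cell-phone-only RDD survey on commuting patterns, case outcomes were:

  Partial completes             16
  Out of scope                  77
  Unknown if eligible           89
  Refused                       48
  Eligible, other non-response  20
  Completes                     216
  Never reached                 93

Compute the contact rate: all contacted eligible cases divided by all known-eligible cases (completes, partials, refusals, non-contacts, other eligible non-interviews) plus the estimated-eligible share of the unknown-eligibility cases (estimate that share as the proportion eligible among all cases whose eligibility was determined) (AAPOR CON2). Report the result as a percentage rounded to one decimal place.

Top = 216 + 16 + 48 + 20 = 300
Known eligible = 216 + 16 + 48 + 93 + 20 = 393
e = 393 / (393 + 77) = 393 / 470 = 0.8362
e × U = 0.8362 × 89 = 74.42
Denom = 393 + 74.42 = 467.42
CON2 = 300 / 467.42 = 0.6418

64.2%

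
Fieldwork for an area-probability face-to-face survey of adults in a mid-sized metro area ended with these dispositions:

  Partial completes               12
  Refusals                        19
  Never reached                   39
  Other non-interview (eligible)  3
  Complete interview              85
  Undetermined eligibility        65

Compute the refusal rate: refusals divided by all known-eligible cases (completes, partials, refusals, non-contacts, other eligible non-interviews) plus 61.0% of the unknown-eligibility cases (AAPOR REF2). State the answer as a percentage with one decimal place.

Num → 19
Eligible (known) → 85 + 12 + 19 + 39 + 3 = 158
Eligible share of unknowns → 0.6100 × 65 = 39.65
Denominator → 158 + 39.65 = 197.65
REF2 = 19 / 197.65 = 0.0961

9.6%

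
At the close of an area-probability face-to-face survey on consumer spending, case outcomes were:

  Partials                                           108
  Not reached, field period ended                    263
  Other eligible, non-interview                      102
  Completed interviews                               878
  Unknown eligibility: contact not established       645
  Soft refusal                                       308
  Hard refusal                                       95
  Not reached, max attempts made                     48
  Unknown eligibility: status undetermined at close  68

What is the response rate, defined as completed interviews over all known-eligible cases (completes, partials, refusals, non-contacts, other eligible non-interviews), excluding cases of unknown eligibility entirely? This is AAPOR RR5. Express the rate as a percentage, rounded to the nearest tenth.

Refused = 95 + 308 = 403
Never reached = 263 + 48 = 311
Unknown if eligible = 645 + 68 = 713
Numerator → 878
Base → 878 + 108 + 403 + 311 + 102 = 1802
RR5 = 878 / 1802 = 0.4872

48.7%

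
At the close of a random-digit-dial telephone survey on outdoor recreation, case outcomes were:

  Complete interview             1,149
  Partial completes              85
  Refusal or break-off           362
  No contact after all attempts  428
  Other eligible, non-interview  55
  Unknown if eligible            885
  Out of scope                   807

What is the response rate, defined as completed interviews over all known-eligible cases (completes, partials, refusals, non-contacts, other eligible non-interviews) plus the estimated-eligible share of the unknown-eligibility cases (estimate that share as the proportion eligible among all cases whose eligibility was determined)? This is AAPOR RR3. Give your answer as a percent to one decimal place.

Num → 1149
Eligible (known) → 1149 + 85 + 362 + 428 + 55 = 2079
e = 2079 / (2079 + 807) = 2079 / 2886 = 0.7204
Eligible share of unknowns → 0.7204 × 885 = 637.55
Denominator → 2079 + 637.55 = 2716.55
RR3 = 1149 / 2716.55 = 0.4230

42.3%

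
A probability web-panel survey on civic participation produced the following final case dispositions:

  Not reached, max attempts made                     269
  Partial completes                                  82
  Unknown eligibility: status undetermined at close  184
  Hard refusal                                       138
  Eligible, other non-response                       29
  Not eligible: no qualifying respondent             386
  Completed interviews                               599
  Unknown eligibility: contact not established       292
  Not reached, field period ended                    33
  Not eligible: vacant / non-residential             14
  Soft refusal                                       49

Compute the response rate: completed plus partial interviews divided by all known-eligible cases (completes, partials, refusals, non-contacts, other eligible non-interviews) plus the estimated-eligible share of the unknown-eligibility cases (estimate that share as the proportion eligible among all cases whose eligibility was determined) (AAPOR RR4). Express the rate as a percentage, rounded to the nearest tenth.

43.8%

Refused = 138 + 49 = 187
Never reached = 33 + 269 = 302
Undetermined eligibility = 292 + 184 = 476
Ineligible = 386 + 14 = 400
Numerator → 599 + 82 = 681
Known eligible → 599 + 82 + 187 + 302 + 29 = 1199
e = 1199 / (1199 + 400) = 1199 / 1599 = 0.7498
Eligible share of unknowns → 0.7498 × 476 = 356.90
Base → 1199 + 356.90 = 1555.90
RR4 = 681 / 1555.90 = 0.4377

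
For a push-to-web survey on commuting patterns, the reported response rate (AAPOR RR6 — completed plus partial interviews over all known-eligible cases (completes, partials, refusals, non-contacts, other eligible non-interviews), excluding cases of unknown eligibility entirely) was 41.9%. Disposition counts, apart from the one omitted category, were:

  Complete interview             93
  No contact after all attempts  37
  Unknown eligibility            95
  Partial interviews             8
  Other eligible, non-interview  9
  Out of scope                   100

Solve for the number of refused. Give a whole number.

94

Num = 93 + 8 = 101
RR6 = 101 / D = 0.419
D = 101 / 0.419 = 241.1
Rest of base = 147
refused = 241.1 − 147 ≈ 94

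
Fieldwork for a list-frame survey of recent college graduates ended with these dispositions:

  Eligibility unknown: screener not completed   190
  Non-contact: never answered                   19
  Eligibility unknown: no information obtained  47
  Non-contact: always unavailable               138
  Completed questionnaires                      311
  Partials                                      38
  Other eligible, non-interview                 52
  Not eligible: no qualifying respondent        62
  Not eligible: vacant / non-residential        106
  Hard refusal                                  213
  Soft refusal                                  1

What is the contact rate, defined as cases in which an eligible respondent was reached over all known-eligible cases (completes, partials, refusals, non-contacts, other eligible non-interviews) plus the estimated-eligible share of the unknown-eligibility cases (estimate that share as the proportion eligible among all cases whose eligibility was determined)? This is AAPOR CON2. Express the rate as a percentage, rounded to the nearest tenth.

Declined to participate = 213 + 1 = 214
No contact after all attempts = 19 + 138 = 157
Unknown if eligible = 190 + 47 = 237
Not eligible = 62 + 106 = 168
Num = 311 + 38 + 214 + 52 = 615
Known eligible = 311 + 38 + 214 + 157 + 52 = 772
e = 772 / (772 + 168) = 772 / 940 = 0.8213
e × U = 0.8213 × 237 = 194.65
Denominator = 772 + 194.65 = 966.65
CON2 = 615 / 966.65 = 0.6362

63.6%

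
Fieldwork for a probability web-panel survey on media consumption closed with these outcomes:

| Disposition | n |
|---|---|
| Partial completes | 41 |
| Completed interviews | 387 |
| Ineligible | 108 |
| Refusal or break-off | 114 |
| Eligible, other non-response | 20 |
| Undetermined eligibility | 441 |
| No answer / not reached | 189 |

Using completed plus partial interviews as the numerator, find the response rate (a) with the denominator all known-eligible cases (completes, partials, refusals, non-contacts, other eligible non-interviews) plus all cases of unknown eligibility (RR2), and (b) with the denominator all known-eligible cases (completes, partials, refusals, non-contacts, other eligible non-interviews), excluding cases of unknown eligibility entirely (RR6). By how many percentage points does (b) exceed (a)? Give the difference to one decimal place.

Numerator → 387 + 41 = 428
Denom → 387 + 41 + 114 + 189 + 20 + 441 = 1192
RR2 = 428 / 1192 = 0.3591
Denom → 387 + 41 + 114 + 189 + 20 = 751
RR6 = 428 / 751 = 0.5699
Difference = 56.99 − 35.91 = 21.08 percentage points

21.1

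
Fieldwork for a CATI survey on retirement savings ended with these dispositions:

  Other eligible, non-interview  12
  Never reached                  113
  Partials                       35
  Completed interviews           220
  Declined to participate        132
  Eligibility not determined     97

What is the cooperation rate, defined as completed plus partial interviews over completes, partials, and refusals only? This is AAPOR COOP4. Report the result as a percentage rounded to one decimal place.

Numerator = 220 + 35 = 255
Denominator = 220 + 35 + 132 = 387
COOP4 = 255 / 387 = 0.6589

65.9%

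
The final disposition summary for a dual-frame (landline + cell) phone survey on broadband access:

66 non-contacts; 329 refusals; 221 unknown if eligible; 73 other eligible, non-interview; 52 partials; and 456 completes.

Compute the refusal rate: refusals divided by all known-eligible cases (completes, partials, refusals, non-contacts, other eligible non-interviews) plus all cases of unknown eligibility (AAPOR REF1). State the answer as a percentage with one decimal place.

Numerator → 329
Denominator → 456 + 52 + 329 + 66 + 73 + 221 = 1197
REF1 = 329 / 1197 = 0.2749

27.5%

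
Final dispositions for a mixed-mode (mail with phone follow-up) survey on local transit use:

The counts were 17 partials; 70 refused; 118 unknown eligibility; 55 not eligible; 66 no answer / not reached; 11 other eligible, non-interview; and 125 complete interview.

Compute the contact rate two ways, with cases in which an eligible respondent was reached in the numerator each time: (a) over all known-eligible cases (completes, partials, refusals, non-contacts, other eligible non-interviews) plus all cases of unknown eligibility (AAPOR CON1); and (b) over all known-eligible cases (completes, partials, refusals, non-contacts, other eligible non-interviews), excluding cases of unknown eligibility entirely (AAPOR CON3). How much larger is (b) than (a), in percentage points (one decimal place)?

22.4

Numerator = 125 + 17 + 70 + 11 = 223
Denominator = 125 + 17 + 70 + 66 + 11 + 118 = 407
CON1 = 223 / 407 = 0.5479
Denominator = 125 + 17 + 70 + 66 + 11 = 289
CON3 = 223 / 289 = 0.7716
Difference = 77.16 − 54.79 = 22.37 percentage points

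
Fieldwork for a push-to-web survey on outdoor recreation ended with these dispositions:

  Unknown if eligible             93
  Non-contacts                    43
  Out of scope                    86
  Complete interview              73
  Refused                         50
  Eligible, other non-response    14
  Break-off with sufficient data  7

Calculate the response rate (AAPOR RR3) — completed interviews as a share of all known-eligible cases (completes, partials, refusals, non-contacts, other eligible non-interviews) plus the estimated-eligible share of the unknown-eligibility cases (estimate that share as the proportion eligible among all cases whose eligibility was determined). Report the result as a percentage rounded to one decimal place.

Num → 73
Known eligible → 73 + 7 + 50 + 43 + 14 = 187
e = 187 / (187 + 86) = 187 / 273 = 0.6850
e × U → 0.6850 × 93 = 63.71
Denominator → 187 + 63.71 = 250.71
RR3 = 73 / 250.71 = 0.2912

29.1%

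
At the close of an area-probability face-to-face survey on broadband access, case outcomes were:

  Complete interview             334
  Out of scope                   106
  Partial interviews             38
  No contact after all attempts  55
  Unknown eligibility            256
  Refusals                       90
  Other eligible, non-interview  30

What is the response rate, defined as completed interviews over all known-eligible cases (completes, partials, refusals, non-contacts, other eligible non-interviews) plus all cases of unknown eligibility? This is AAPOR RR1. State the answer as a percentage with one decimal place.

Top = 334
Denominator = 334 + 38 + 90 + 55 + 30 + 256 = 803
RR1 = 334 / 803 = 0.4159

41.6%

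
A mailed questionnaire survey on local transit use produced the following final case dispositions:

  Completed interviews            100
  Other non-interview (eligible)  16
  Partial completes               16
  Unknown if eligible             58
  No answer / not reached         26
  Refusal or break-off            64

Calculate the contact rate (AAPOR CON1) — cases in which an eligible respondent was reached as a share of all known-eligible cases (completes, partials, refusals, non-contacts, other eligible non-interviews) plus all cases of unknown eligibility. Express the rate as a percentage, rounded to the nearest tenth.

70.0%

Num = 100 + 16 + 64 + 16 = 196
Denom = 100 + 16 + 64 + 26 + 16 + 58 = 280
CON1 = 196 / 280 = 0.7000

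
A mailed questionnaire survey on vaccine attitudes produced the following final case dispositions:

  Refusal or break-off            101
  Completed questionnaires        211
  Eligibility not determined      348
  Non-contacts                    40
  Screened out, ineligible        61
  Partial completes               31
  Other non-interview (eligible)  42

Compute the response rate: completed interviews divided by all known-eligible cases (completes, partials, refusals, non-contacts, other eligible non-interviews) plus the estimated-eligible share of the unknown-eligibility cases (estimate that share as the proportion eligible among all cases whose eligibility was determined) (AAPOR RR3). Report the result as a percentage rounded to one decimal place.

28.9%

Numerator: 211
Determined eligible: 211 + 31 + 101 + 40 + 42 = 425
e = 425 / (425 + 61) = 425 / 486 = 0.8745
e × U: 0.8745 × 348 = 304.33
Denom: 425 + 304.33 = 729.33
RR3 = 211 / 729.33 = 0.2893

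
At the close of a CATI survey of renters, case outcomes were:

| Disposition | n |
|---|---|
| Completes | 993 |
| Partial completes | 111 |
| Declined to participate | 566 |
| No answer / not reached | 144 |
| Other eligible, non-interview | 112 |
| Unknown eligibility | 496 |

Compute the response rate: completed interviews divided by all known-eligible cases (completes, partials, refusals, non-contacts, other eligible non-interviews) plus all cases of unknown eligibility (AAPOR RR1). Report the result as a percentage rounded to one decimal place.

41.0%

Numerator: 993
Denominator: 993 + 111 + 566 + 144 + 112 + 496 = 2422
RR1 = 993 / 2422 = 0.4100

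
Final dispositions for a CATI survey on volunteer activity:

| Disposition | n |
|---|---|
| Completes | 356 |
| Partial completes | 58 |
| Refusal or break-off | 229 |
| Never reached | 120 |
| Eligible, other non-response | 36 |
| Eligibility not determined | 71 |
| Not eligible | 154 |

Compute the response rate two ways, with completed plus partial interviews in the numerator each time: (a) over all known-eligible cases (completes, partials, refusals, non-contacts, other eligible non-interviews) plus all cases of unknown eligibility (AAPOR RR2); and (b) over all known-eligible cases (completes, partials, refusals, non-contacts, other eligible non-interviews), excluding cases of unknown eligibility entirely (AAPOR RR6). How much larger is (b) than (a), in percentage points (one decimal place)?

4.2

Top → 356 + 58 = 414
Denom → 356 + 58 + 229 + 120 + 36 + 71 = 870
RR2 = 414 / 870 = 0.4759
Denom → 356 + 58 + 229 + 120 + 36 = 799
RR6 = 414 / 799 = 0.5181
Difference = 51.81 − 47.59 = 4.22 percentage points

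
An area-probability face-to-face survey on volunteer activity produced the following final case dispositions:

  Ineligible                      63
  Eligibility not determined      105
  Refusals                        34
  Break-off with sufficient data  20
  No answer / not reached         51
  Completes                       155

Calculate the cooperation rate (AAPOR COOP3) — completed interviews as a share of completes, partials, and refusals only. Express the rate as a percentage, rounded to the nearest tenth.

Num = 155
Denom = 155 + 20 + 34 = 209
COOP3 = 155 / 209 = 0.7416

74.2%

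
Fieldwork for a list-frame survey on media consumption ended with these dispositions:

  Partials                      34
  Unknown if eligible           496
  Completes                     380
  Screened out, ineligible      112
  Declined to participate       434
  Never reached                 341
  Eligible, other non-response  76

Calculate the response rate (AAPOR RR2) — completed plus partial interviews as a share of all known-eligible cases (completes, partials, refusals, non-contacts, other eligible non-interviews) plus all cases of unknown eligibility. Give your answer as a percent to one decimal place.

Numerator → 380 + 34 = 414
Denominator → 380 + 34 + 434 + 341 + 76 + 496 = 1761
RR2 = 414 / 1761 = 0.2351

23.5%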